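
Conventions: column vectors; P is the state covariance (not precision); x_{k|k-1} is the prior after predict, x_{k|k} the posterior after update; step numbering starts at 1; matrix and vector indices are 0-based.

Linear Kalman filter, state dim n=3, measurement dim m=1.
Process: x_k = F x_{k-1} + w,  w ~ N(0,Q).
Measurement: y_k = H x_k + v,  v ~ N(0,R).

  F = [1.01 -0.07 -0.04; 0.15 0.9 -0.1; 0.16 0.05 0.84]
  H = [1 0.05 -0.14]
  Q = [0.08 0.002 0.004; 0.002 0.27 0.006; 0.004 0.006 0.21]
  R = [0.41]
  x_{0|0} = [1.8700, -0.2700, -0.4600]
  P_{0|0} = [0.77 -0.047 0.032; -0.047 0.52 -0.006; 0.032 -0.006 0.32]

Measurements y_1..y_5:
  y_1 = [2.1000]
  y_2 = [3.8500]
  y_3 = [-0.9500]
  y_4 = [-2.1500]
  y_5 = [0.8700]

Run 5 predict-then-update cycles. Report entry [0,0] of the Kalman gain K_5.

step 1: x^-=[1.9260, 0.0835, -0.1007]  P^-=[0.8726 0.0417 0.1413; 0.0417 0.6992 0.0129; 0.1413 0.0129 0.4641]  S=[1.2578]  K=[0.6796; 0.0595; 0.0612]  nu=[0.1557]  x^+=[2.0318, 0.0928, -0.0912]  P^+=[0.2916 -0.0092 0.0890; -0.0092 0.6947 0.0083; 0.0890 0.0083 0.4594]
step 2: x^-=[2.0493, 0.3974, 0.2532]  P^-=[0.3757 -0.0138 0.1073; -0.0138 0.8372 0.0203; 0.1073 0.0203 0.5679]  S=[0.7672]  K=[0.4692; 0.0329; 0.0376]  nu=[1.8163]  x^+=[2.9016, 0.4572, 0.3214]  P^+=[0.2068 -0.0256 0.0938; -0.0256 0.8364 0.0194; 0.0938 0.0194 0.5668]
step 3: x^-=[2.8857, 0.8145, 0.7571]  P^-=[0.2921 -0.0507 0.0922; -0.0507 0.9446 0.0220; 0.0922 0.0220 0.6437]  S=[0.6859]  K=[0.4034; -0.0096; 0.0047]  nu=[-3.7704]  x^+=[1.3648, 0.8506, 0.7394]  P^+=[0.1805 -0.0481 0.0909; -0.0481 0.9445 0.0220; 0.0909 0.0220 0.6437]
step 4: x^-=[1.2894, 0.8963, 0.8820]  P^-=[0.2694 -0.0811 0.0816; -0.0811 1.0259 0.0180; 0.0816 0.0180 0.6967]  S=[0.6644]  K=[0.3821; -0.0487; -0.0227]  nu=[-3.3607]  x^+=[0.0051, 1.0600, 0.9582]  P^+=[0.1723 -0.0688 0.0873; -0.0688 1.0243 0.0173; 0.0873 0.0173 0.6964]
step 5: x^-=[-0.1074, 0.8589, 0.8587]  P^-=[0.2647 -0.1053 0.0747; -0.1053 1.0862 0.0099; 0.0747 0.0099 0.7322]  S=[0.6602]  K=[0.3771; -0.0793; -0.0414]  nu=[1.0547]  x^+=[0.2904, 0.7753, 0.8150]  P^+=[0.1708 -0.0855 0.0850; -0.0855 1.0821 0.0077; 0.0850 0.0077 0.7310]

K[0,0] = 0.3771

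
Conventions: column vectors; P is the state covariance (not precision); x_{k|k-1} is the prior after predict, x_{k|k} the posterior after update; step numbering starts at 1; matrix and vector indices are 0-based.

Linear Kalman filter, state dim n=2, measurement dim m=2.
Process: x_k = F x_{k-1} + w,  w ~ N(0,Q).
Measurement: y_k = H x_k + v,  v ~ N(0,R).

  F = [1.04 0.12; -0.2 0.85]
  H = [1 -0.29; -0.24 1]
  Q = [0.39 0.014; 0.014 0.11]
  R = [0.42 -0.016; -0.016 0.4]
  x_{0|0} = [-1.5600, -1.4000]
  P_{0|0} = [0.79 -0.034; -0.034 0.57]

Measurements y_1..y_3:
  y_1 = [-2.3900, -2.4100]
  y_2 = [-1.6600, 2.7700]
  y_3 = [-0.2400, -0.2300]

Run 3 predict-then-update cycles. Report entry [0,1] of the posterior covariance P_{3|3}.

step 1: x^-=[-1.7904, -0.8780]  P^-=[1.2442 -0.1214; -0.1214 0.5650]  S=[1.7821 -0.6083; -0.6083 1.0949]  K=[0.7243 0.0188; 0.0310 0.5599]  nu=[-0.8542, -1.9617]  x^+=[-2.4460, -2.0028]  P^+=[0.3254 0.0740; 0.0740 0.2412]
step 2: x^-=[-2.7842, -1.2132]  P^-=[0.7639 0.0346; 0.0346 0.2721]  S=[1.1867 -0.2413; -0.2413 0.6995]  K=[0.6367 0.0069; 0.0423 0.3917]  nu=[0.7724, 3.3149]  x^+=[-2.2695, 0.1181]  P^+=[0.2850 0.0610; 0.0610 0.1707]
step 3: x^-=[-2.3461, 0.5542]  P^-=[0.7159 0.0246; 0.0246 0.2240]  S=[1.1405 -0.2265; -0.2265 0.6534]  K=[0.6194 -0.0107; 0.0332 0.3452]  nu=[2.2668, -1.3473]  x^+=[-0.9278, 0.1643]  P^+=[0.2754 0.0519; 0.0519 0.1500]

P_post[0,1] = 0.0519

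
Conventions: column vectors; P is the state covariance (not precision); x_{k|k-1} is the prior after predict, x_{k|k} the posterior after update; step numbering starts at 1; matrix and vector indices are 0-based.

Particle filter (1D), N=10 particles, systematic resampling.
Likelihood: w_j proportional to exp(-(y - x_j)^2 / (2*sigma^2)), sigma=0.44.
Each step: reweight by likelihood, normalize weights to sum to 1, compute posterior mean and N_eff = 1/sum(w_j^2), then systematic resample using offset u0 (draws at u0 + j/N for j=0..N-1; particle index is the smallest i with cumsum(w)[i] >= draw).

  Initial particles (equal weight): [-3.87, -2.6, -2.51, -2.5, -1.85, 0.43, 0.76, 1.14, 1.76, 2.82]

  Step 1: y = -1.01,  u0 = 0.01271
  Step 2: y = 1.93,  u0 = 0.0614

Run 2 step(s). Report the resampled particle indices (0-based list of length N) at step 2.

resampled_idx = [1, 2, 3, 4, 5, 6, 6, 7, 8, 9]

step 1: w=[0.0000, 0.0084, 0.0172, 0.0186, 0.9270, 0.0271, 0.0018, 0.0000, 0.0000, 0.0000]  mean=-1.8132  Neff=1.1617  idx=[2, 4, 4, 4, 4, 4, 4, 4, 4, 4]
step 2: w=[0.0000, 0.1111, 0.1111, 0.1111, 0.1111, 0.1111, 0.1111, 0.1111, 0.1111, 0.1111]  mean=-1.8500  Neff=9.0000  idx=[1, 2, 3, 4, 5, 6, 6, 7, 8, 9]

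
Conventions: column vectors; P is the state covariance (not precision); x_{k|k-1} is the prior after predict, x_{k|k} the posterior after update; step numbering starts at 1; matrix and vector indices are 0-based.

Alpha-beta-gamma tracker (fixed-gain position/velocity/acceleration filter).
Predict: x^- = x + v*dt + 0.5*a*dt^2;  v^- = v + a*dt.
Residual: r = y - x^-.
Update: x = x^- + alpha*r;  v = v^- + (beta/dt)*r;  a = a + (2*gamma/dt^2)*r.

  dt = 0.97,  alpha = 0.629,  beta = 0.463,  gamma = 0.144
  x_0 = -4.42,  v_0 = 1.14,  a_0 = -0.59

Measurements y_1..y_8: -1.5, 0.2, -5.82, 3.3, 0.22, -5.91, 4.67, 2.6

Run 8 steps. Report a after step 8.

a_post = 1.5700

step 1: x_pred=-3.5918  r=2.0918  x^+=-2.2760  v^+=1.5661  a^+=0.0503
step 2: x_pred=-0.7332  r=0.9332  x^+=-0.1462  v^+=2.0604  a^+=0.3359
step 3: x_pred=2.0103  r=-7.8303  x^+=-2.9149  v^+=-1.3514  a^+=-2.0609
step 4: x_pred=-5.1953  r=8.4953  x^+=0.1482  v^+=0.7046  a^+=0.5395
step 5: x_pred=1.0855  r=-0.8655  x^+=0.5411  v^+=0.8147  a^+=0.2746
step 6: x_pred=1.4605  r=-7.3705  x^+=-3.1755  v^+=-2.4370  a^+=-1.9815
step 7: x_pred=-6.4717  r=11.1417  x^+=0.5364  v^+=0.9590  a^+=1.4289
step 8: x_pred=2.1389  r=0.4611  x^+=2.4289  v^+=2.5651  a^+=1.5700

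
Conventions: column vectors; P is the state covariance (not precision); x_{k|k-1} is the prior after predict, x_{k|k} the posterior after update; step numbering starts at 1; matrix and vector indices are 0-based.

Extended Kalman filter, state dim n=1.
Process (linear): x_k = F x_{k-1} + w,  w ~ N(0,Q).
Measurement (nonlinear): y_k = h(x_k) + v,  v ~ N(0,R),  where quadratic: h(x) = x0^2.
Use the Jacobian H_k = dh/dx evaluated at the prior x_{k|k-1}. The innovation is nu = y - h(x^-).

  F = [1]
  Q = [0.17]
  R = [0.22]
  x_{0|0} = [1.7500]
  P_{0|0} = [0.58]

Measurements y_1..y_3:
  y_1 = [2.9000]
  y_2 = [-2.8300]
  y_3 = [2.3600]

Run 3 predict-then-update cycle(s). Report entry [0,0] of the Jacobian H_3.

step 1: x^-=[1.7500]  P^-=[0.7500]  H_jac=[3.5000]  S=[9.4075]  K=[0.2790]  nu=[-0.1625]  x^+=[1.7047]  P^+=[0.0175]
step 2: x^-=[1.7047]  P^-=[0.1875]  H_jac=[3.4093]  S=[2.3998]  K=[0.2664]  nu=[-5.7359]  x^+=[0.1765]  P^+=[0.0172]
step 3: x^-=[0.1765]  P^-=[0.1872]  H_jac=[0.3530]  S=[0.2433]  K=[0.2715]  nu=[2.3289]  x^+=[0.8089]  P^+=[0.1693]

H_jac[0,0] = 0.3530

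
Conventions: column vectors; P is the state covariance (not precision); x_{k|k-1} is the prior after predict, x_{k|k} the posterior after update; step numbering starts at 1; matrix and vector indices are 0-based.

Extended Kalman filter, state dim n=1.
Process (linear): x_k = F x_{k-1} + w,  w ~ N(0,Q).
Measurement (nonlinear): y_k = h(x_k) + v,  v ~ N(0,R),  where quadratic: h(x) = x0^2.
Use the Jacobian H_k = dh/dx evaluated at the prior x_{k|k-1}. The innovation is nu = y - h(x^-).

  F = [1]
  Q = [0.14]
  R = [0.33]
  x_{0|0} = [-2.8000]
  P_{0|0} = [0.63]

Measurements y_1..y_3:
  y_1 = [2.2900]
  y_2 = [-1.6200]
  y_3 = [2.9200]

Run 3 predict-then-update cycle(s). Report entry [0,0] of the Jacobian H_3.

H_jac[0,0] = -1.3177

step 1: x^-=[-2.8000]  P^-=[0.7700]  H_jac=[-5.6000]  S=[24.4772]  K=[-0.1762]  nu=[-5.5500]  x^+=[-1.8223]  P^+=[0.0104]
step 2: x^-=[-1.8223]  P^-=[0.1504]  H_jac=[-3.6446]  S=[2.3275]  K=[-0.2355]  nu=[-4.9407]  x^+=[-0.6589]  P^+=[0.0213]
step 3: x^-=[-0.6589]  P^-=[0.1613]  H_jac=[-1.3177]  S=[0.6101]  K=[-0.3484]  nu=[2.4859]  x^+=[-1.5250]  P^+=[0.0873]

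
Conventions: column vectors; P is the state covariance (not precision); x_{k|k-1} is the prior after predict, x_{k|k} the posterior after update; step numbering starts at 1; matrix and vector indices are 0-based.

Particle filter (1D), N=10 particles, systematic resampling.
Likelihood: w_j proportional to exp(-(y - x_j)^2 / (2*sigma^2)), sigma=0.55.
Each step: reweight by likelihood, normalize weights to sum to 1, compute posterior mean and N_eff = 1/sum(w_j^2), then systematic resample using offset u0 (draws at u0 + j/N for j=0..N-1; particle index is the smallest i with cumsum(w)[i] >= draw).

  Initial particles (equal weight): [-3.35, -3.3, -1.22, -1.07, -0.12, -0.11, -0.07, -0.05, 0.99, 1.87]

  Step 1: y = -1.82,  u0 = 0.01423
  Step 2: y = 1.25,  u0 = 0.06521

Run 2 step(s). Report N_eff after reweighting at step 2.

step 1: w=[0.0204, 0.0262, 0.5396, 0.3861, 0.0082, 0.0078, 0.0062, 0.0055, 0.0000, 0.0000]  mean=-1.2288  Neff=2.2650  idx=[0, 2, 2, 2, 2, 2, 3, 3, 3, 3]
step 2: w=[0.0000, 0.0552, 0.0552, 0.0552, 0.0552, 0.0552, 0.1810, 0.1810, 0.1810, 0.1810]  mean=-1.1114  Neff=6.8361  idx=[2, 3, 5, 6, 7, 7, 8, 8, 9, 9]

N_eff = 6.8361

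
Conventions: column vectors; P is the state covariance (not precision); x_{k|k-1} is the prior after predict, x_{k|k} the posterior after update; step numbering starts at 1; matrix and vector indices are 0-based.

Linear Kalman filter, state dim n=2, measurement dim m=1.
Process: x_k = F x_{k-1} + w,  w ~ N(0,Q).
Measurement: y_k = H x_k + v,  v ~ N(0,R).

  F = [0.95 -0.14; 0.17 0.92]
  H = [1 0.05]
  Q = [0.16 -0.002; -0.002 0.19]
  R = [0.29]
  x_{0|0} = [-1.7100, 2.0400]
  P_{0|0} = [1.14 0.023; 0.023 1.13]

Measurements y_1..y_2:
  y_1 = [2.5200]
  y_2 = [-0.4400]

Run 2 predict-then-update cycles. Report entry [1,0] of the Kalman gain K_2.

step 1: x^-=[-1.9101, 1.5861]  P^-=[1.2049 0.0561; 0.0561 1.1866]  S=[1.5035]  K=[0.8033; 0.0768]  nu=[4.3508]  x^+=[1.5848, 1.9202]  P^+=[0.2348 -0.0366; -0.0366 1.1777]
step 2: x^-=[1.2367, 2.0360]  P^-=[0.4047 -0.1469; -0.1469 1.1821]  S=[0.6830]  K=[0.5818; -0.1285]  nu=[-1.7785]  x^+=[0.2019, 2.2646]  P^+=[0.1735 -0.0958; -0.0958 1.1709]

K[1,0] = -0.1285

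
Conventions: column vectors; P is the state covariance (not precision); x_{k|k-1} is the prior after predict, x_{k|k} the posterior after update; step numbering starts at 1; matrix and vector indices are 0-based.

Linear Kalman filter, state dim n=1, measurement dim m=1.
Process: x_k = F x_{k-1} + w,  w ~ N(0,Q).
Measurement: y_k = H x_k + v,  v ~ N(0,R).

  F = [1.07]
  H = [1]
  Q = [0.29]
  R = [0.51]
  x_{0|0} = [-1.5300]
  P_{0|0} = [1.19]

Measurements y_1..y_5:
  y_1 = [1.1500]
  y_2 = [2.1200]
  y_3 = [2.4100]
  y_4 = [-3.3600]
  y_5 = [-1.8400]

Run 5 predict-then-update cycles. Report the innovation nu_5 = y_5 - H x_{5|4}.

innov = [-0.9343]

step 1: x^-=[-1.6371]  P^-=[1.6524]  S=[2.1624]  K=[0.7642]  nu=[2.7871]  x^+=[0.4927]  P^+=[0.3897]
step 2: x^-=[0.5272]  P^-=[0.7362]  S=[1.2462]  K=[0.5908]  nu=[1.5928]  x^+=[1.4681]  P^+=[0.3013]
step 3: x^-=[1.5709]  P^-=[0.6349]  S=[1.1449]  K=[0.5546]  nu=[0.8391]  x^+=[2.0362]  P^+=[0.2828]
step 4: x^-=[2.1788]  P^-=[0.6138]  S=[1.1238]  K=[0.5462]  nu=[-5.5388]  x^+=[-0.8464]  P^+=[0.2786]
step 5: x^-=[-0.9057]  P^-=[0.6089]  S=[1.1189]  K=[0.5442]  nu=[-0.9343]  x^+=[-1.4141]  P^+=[0.2775]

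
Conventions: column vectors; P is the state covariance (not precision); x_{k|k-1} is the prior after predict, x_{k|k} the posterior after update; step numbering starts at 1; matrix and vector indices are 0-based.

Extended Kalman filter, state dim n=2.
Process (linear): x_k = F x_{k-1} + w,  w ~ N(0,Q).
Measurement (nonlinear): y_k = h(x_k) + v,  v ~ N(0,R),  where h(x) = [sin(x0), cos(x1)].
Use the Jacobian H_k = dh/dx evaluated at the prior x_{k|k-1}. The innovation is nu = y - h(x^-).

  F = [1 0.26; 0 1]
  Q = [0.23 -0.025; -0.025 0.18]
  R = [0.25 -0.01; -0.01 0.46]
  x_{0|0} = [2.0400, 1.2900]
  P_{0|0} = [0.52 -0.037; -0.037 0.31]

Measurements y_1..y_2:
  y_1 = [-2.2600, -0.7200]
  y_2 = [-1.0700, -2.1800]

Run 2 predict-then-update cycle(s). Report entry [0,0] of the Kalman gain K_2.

step 1: x^-=[2.3754, 1.2900]  P^-=[0.7517 0.0186; 0.0186 0.4900]  H_jac=[-0.7206 0.0000; 0.0000 -0.9608]  S=[0.6403 0.0029; 0.0029 0.9124]  K=[-0.8459 -0.0169; -0.0186 -0.5160]  nu=[-2.9534, -0.9971]  x^+=[4.8905, 1.8595]  P^+=[0.2932 -0.0007; -0.0007 0.2468]
step 2: x^-=[5.3739, 1.8595]  P^-=[0.5396 0.0385; 0.0385 0.4268]  H_jac=[0.6143 0.0000; 0.0000 -0.9586]  S=[0.4536 -0.0327; -0.0327 0.8522]  K=[0.7296 -0.0153; 0.0176 -0.4794]  nu=[-0.2810, -1.8953]  x^+=[5.1980, 2.7632]  P^+=[0.2972 0.0150; 0.0150 0.2302]

K[0,0] = 0.7296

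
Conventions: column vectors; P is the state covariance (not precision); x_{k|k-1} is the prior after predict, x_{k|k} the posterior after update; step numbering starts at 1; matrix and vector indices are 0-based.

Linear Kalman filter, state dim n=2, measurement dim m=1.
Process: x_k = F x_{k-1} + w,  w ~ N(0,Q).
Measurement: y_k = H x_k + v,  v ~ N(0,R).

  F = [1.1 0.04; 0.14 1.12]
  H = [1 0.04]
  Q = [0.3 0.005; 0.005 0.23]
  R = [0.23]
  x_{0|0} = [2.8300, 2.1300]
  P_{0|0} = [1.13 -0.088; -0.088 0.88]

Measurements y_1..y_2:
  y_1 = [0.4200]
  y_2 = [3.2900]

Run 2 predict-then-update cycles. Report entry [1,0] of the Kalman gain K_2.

K[1,0] = 0.1654

step 1: x^-=[3.1982, 2.7818]  P^-=[1.6610 0.1095; 0.1095 1.3284]  S=[1.9019]  K=[0.8756; 0.0855]  nu=[-2.8895]  x^+=[0.6681, 2.5347]  P^+=[0.2027 -0.0329; -0.0329 1.3145]
step 2: x^-=[0.8362, 2.9323]  P^-=[0.5445 0.0544; 0.0544 1.8726]  S=[0.7818]  K=[0.6992; 0.1654]  nu=[2.3365]  x^+=[2.4699, 3.3187]  P^+=[0.1623 -0.0360; -0.0360 1.8512]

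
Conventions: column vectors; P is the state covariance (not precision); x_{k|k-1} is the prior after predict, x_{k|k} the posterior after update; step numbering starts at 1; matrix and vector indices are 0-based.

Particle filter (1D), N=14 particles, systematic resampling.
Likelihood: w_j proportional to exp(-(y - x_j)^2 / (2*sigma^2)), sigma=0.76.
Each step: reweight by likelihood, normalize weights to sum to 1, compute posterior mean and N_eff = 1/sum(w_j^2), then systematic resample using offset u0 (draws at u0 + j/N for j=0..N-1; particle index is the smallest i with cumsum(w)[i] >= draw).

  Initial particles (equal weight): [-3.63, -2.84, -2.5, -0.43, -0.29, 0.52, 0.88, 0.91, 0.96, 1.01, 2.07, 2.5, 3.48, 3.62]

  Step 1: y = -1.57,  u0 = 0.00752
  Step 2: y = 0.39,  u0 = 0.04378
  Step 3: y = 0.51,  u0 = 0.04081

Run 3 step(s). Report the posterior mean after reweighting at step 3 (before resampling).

post_mean = -0.3429

step 1: w=[0.0188, 0.1830, 0.3496, 0.2400, 0.1790, 0.0168, 0.0041, 0.0036, 0.0029, 0.0023, 0.0000, 0.0000, 0.0000, 0.0000]  mean=-1.5960  Neff=4.0655  idx=[0, 1, 1, 2, 2, 2, 2, 2, 3, 3, 3, 4, 4, 4]
step 2: w=[0.0000, 0.0000, 0.0000, 0.0002, 0.0002, 0.0002, 0.0002, 0.0002, 0.1514, 0.1514, 0.1514, 0.1816, 0.1816, 0.1816]  mean=-0.3559  Neff=5.9636  idx=[8, 8, 9, 9, 10, 10, 11, 11, 11, 12, 12, 13, 13, 13]
step 3: w=[0.0630, 0.0630, 0.0630, 0.0630, 0.0630, 0.0630, 0.0778, 0.0778, 0.0778, 0.0778, 0.0778, 0.0778, 0.0778, 0.0778]  mean=-0.3429  Neff=13.8546  idx=[0, 1, 2, 4, 5, 6, 7, 8, 9, 9, 10, 11, 12, 13]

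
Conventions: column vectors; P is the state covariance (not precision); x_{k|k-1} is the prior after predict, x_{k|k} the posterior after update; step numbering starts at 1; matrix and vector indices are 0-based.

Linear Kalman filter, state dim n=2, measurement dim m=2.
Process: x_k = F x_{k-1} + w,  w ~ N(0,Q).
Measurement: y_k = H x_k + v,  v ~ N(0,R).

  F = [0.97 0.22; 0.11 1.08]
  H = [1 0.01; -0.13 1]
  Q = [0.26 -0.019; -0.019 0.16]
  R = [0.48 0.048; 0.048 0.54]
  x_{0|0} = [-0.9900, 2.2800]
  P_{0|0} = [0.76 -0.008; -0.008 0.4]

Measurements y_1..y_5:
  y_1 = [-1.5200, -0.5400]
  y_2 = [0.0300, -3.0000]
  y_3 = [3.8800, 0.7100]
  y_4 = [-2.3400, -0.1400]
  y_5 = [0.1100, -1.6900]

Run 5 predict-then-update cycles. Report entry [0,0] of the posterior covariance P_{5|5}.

P_post[0,0] = 0.2527

step 1: x^-=[-0.4587, 2.3535]  P^-=[0.9910 0.1486; 0.1486 0.6339]  S=[1.4741 0.0739; 0.0739 1.1520]  K=[0.6746 -0.0261; 0.0786 0.5284]  nu=[-1.0848, -2.9531]  x^+=[-1.1134, 0.7077]  P^+=[0.3220 0.0601; 0.0601 0.2969]
step 2: x^-=[-0.9243, 0.6419]  P^-=[0.6030 0.1503; 0.1503 0.5245]  S=[1.0860 0.1250; 0.1250 1.0356]  K=[0.5563 0.0023; 0.0884 0.4769]  nu=[0.9479, -3.7620]  x^+=[-0.4057, -1.0687]  P^+=[0.2665 0.0626; 0.0626 0.2699]
step 3: x^-=[-0.6287, -1.1988]  P^-=[0.5506 0.1407; 0.1407 0.4929]  S=[1.0334 0.1219; 0.1219 1.0057]  K=[0.5336 0.0041; 0.0865 0.4615]  nu=[4.5207, 1.8271]  x^+=[1.7911, 0.0354]  P^+=[0.2557 0.0611; 0.0611 0.2613]
step 4: x^-=[1.7452, 0.2352]  P^-=[0.5393 0.1358; 0.1358 0.4824]  S=[1.0221 0.1183; 0.1183 0.9962]  K=[0.5286 0.0031; 0.0847 0.4564]  nu=[-4.0875, -0.1484]  x^+=[-0.4161, -0.1789]  P^+=[0.2533 0.0600; 0.0600 0.2583]
step 5: x^-=[-0.4430, -0.2390]  P^-=[0.5364 0.1337; 0.1337 0.4787]  S=[1.0192 0.1166; 0.1166 0.9930]  K=[0.5274 0.0025; 0.0839 0.4547]  nu=[0.5553, -1.5086]  x^+=[-0.1539, -0.8783]  P^+=[0.2527 0.0595; 0.0595 0.2573]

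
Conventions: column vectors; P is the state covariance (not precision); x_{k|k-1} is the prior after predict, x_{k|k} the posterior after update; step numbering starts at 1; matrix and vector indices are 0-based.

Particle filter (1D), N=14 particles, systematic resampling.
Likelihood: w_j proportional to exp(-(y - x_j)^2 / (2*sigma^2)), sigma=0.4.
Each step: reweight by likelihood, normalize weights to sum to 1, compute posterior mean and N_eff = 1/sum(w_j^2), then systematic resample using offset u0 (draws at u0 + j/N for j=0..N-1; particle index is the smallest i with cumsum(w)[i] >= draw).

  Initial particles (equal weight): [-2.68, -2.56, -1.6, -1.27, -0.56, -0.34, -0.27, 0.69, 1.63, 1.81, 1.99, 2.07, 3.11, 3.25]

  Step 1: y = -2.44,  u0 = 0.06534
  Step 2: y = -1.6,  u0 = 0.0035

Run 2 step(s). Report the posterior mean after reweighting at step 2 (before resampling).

step 1: w=[0.4361, 0.4991, 0.0576, 0.0072, 0.0000, 0.0000, 0.0000, 0.0000, 0.0000, 0.0000, 0.0000, 0.0000, 0.0000, 0.0000]  mean=-2.5477  Neff=2.2592  idx=[0, 0, 0, 0, 0, 0, 1, 1, 1, 1, 1, 1, 1, 3]
step 2: w=[0.0207, 0.0207, 0.0207, 0.0207, 0.0207, 0.0207, 0.0445, 0.0445, 0.0445, 0.0445, 0.0445, 0.0445, 0.0445, 0.5642]  mean=-1.8471  Neff=2.9875  idx=[0, 3, 6, 8, 9, 11, 12, 13, 13, 13, 13, 13, 13, 13]

post_mean = -1.8471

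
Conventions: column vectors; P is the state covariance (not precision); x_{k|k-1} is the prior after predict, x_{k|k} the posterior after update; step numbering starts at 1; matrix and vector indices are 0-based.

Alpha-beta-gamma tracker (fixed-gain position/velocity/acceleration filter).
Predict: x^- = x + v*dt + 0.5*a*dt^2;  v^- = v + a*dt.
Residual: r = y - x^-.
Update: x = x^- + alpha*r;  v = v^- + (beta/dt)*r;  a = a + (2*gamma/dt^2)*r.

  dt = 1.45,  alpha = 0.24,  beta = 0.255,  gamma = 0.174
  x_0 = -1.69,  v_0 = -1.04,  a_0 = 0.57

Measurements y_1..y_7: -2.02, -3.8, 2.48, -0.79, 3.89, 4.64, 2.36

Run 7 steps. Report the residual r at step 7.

resid = -7.2938

step 1: x_pred=-2.5988  r=0.5788  x^+=-2.4599  v^+=-0.1117  a^+=0.6658
step 2: x_pred=-1.9219  r=-1.8781  x^+=-2.3727  v^+=0.5234  a^+=0.3549
step 3: x_pred=-1.2406  r=3.7206  x^+=-0.3476  v^+=1.6924  a^+=0.9708
step 4: x_pred=3.1269  r=-3.9169  x^+=2.1868  v^+=2.4112  a^+=0.3225
step 5: x_pred=6.0220  r=-2.1320  x^+=5.5103  v^+=2.5038  a^+=-0.0304
step 6: x_pred=9.1089  r=-4.4689  x^+=8.0364  v^+=1.6738  a^+=-0.7701
step 7: x_pred=9.6538  r=-7.2938  x^+=7.9033  v^+=-0.7256  a^+=-1.9773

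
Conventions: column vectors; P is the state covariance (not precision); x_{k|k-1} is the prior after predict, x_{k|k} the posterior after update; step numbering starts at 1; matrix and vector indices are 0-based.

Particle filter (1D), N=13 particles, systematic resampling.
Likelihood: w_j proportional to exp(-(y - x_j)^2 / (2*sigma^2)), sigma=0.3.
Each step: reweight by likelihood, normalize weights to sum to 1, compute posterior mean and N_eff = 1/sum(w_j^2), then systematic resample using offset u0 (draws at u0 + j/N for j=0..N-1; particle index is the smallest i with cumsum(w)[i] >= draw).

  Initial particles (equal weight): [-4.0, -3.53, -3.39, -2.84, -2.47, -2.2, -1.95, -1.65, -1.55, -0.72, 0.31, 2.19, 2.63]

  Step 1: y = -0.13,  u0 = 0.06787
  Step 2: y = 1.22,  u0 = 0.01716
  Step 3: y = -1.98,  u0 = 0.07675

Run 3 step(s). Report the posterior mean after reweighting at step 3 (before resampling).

step 1: w=[0.0000, 0.0000, 0.0000, 0.0000, 0.0000, 0.0000, 0.0000, 0.0000, 0.0000, 0.2977, 0.7023, 0.0000, 0.0000]  mean=0.0033  Neff=1.7187  idx=[9, 9, 9, 10, 10, 10, 10, 10, 10, 10, 10, 10, 10]
step 2: w=[0.0000, 0.0000, 0.0000, 0.1000, 0.1000, 0.1000, 0.1000, 0.1000, 0.1000, 0.1000, 0.1000, 0.1000, 0.1000]  mean=0.3100  Neff=10.0000  idx=[3, 3, 4, 5, 6, 7, 7, 8, 9, 10, 10, 11, 12]
step 3: w=[0.0769, 0.0769, 0.0769, 0.0769, 0.0769, 0.0769, 0.0769, 0.0769, 0.0769, 0.0769, 0.0769, 0.0769, 0.0769]  mean=0.3100  Neff=13.0000  idx=[0, 1, 2, 3, 4, 5, 6, 7, 8, 9, 10, 11, 12]

post_mean = 0.3100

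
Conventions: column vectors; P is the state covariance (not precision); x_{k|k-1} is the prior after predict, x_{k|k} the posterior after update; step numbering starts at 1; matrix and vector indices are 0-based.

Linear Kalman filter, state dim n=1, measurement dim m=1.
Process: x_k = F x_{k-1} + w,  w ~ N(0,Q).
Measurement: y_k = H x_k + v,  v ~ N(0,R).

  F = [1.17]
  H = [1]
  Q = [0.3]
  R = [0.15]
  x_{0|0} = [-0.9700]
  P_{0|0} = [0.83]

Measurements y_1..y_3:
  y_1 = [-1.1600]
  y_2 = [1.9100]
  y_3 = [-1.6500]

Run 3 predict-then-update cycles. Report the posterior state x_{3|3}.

step 1: x^-=[-1.1349]  P^-=[1.4362]  S=[1.5862]  K=[0.9054]  nu=[-0.0251]  x^+=[-1.1576]  P^+=[0.1358]
step 2: x^-=[-1.3544]  P^-=[0.4859]  S=[0.6359]  K=[0.7641]  nu=[3.2644]  x^+=[1.1400]  P^+=[0.1146]
step 3: x^-=[1.3338]  P^-=[0.4569]  S=[0.6069]  K=[0.7528]  nu=[-2.9838]  x^+=[-0.9125]  P^+=[0.1129]

x_post = [-0.9125]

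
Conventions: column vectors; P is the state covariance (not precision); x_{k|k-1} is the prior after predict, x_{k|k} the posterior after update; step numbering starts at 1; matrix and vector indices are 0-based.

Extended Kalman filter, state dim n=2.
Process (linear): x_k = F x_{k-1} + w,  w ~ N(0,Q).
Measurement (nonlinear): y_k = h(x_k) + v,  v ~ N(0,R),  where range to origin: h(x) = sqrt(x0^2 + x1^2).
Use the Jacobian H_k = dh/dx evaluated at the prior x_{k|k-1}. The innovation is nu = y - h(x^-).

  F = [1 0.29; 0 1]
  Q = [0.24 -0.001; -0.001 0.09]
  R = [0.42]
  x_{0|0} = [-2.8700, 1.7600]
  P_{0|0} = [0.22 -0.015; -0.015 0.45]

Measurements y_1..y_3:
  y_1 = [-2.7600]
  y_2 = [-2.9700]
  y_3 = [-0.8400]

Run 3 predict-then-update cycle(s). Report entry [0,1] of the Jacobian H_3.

step 1: x^-=[-2.3596, 1.7600]  P^-=[0.4891 0.1145; 0.1145 0.5400]  H_jac=[-0.8016 0.5979]  S=[0.8176]  K=[-0.3958; 0.2826]  nu=[-5.7037]  x^+=[-0.1018, 0.1479]  P^+=[0.3610 0.2060; 0.2060 0.4747]
step 2: x^-=[-0.0589, 0.1479]  P^-=[0.7604 0.3426; 0.3426 0.5647]  H_jac=[-0.3702 0.9289]  S=[0.7758]  K=[0.0474; 0.5126]  nu=[-3.1292]  x^+=[-0.2072, -1.4562]  P^+=[0.7587 0.3238; 0.3238 0.3608]
step 3: x^-=[-0.6295, -1.4562]  P^-=[1.2168 0.4274; 0.4274 0.4508]  H_jac=[-0.3968 -0.9179]  S=[1.3028]  K=[-0.6718; -0.4478]  nu=[-2.4264]  x^+=[1.0005, -0.3696]  P^+=[0.6289 0.0355; 0.0355 0.1896]

H_jac[0,1] = -0.9179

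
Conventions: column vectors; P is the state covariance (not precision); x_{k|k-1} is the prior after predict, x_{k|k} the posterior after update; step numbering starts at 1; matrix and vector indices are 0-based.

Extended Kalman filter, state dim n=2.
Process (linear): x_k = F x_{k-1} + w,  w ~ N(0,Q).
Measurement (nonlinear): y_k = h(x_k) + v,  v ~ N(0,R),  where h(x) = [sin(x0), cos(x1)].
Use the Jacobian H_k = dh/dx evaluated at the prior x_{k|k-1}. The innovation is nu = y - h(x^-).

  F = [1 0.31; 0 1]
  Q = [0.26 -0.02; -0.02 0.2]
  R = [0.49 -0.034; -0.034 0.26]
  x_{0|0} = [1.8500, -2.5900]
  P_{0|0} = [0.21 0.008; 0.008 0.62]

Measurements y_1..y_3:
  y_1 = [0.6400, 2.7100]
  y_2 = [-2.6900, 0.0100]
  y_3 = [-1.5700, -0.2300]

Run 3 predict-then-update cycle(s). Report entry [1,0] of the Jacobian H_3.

step 1: x^-=[1.0471, -2.5900]  P^-=[0.5345 0.1802; 0.1802 0.8200]  H_jac=[0.5001 0.0000; 0.0000 0.5240]  S=[0.6237 0.0132; 0.0132 0.4852]  K=[0.4247 0.1831; 0.1258 0.8822]  nu=[-0.2260, 3.5617]  x^+=[1.6031, 0.5238]  P^+=[0.4037 0.0633; 0.0633 0.4296]
step 2: x^-=[1.7655, 0.5238]  P^-=[0.7442 0.1764; 0.1764 0.6296]  H_jac=[-0.1935 0.0000; 0.0000 -0.5002]  S=[0.5179 -0.0169; -0.0169 0.4175]  K=[-0.2853 -0.2229; -0.0907 -0.7579]  nu=[-3.6711, -0.8559]  x^+=[3.0037, 1.5054]  P^+=[0.6835 0.0965; 0.0965 0.3878]
step 3: x^-=[3.4704, 1.5054]  P^-=[1.0406 0.1967; 0.1967 0.5878]  H_jac=[-0.9464 0.0000; 0.0000 -0.9979]  S=[1.4220 0.1518; 0.1518 0.8453]  K=[-0.6808 -0.1100; -0.0580 -0.6835]  nu=[-1.2471, -0.2953]  x^+=[4.3519, 1.7796]  P^+=[0.3485 0.0055; 0.0055 0.1761]

H_jac[1,0] = 0.0000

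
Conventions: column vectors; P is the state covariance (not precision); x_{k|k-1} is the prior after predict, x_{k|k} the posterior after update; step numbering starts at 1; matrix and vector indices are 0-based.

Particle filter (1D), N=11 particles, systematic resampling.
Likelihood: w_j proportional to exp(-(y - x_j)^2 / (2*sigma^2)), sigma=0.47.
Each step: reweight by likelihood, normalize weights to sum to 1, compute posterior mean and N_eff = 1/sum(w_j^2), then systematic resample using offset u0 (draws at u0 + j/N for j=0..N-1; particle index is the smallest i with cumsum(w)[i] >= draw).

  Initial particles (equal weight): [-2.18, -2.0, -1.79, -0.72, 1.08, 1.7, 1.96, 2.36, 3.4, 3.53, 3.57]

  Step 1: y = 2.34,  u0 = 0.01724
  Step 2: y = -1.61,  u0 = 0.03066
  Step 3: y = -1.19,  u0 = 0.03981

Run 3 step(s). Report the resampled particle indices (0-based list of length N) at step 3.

step 1: w=[0.0000, 0.0000, 0.0000, 0.0000, 0.0120, 0.1724, 0.3142, 0.4353, 0.0343, 0.0177, 0.0142]  mean=2.1787  Neff=3.1273  idx=[5, 5, 6, 6, 6, 6, 7, 7, 7, 7, 7]
step 2: w=[0.4831, 0.4831, 0.0084, 0.0084, 0.0084, 0.0084, 0.0000, 0.0000, 0.0000, 0.0000, 0.0000]  mean=1.7088  Neff=2.1409  idx=[0, 0, 0, 0, 0, 1, 1, 1, 1, 1, 1]
step 3: w=[0.0909, 0.0909, 0.0909, 0.0909, 0.0909, 0.0909, 0.0909, 0.0909, 0.0909, 0.0909, 0.0909]  mean=1.7000  Neff=11.0000  idx=[0, 1, 2, 3, 4, 5, 6, 7, 8, 9, 10]

resampled_idx = [0, 1, 2, 3, 4, 5, 6, 7, 8, 9, 10]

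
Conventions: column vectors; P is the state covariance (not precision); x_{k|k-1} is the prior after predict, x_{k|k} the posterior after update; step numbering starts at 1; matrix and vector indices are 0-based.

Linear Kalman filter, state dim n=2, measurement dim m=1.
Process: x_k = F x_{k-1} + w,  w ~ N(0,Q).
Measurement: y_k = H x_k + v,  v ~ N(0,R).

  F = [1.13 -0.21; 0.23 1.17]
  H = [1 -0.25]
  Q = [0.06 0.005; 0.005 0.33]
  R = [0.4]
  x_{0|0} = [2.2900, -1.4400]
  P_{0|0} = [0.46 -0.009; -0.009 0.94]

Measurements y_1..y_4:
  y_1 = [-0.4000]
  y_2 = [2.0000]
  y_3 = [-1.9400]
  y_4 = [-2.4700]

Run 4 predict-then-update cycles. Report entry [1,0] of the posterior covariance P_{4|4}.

P_post[1,0] = 0.1558

step 1: x^-=[2.8901, -1.1581]  P^-=[0.6931 -0.1179; -0.1179 1.6363]  S=[1.2543]  K=[0.5761; -0.4201]  nu=[-3.5796]  x^+=[0.8280, 0.3457]  P^+=[0.2768 0.1857; 0.1857 1.4149]
step 2: x^-=[0.8630, 0.5949]  P^-=[0.3878 -0.0342; -0.0342 2.3814]  S=[0.9537]  K=[0.4156; -0.6601]  nu=[1.2857]  x^+=[1.3973, -0.2538]  P^+=[0.2231 0.2274; 0.2274 1.9659]
step 3: x^-=[1.6322, 0.0245]  P^-=[0.3236 -0.1303; -0.1303 3.1553]  S=[0.9860]  K=[0.3613; -0.9322]  nu=[-3.5661]  x^+=[0.3440, 3.3489]  P^+=[0.1949 0.2017; 0.2017 2.2985]
step 4: x^-=[-0.3146, 3.9973]  P^-=[0.3145 -0.2521; -0.2521 3.5952]  S=[1.0653]  K=[0.3544; -1.0804]  nu=[-1.1561]  x^+=[-0.7243, 5.2463]  P^+=[0.1807 0.1558; 0.1558 2.3518]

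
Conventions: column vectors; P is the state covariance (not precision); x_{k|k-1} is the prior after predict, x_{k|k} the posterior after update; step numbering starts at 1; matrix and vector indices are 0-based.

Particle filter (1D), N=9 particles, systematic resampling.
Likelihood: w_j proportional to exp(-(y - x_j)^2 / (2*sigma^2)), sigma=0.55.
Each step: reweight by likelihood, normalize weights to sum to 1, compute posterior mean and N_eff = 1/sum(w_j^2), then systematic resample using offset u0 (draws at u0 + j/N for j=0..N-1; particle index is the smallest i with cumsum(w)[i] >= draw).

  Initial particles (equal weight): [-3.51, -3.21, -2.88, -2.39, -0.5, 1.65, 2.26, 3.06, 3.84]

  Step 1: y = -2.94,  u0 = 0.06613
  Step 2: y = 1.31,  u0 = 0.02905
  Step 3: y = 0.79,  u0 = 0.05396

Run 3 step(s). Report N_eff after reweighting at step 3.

N_eff = 9.0000

step 1: w=[0.1903, 0.2886, 0.3236, 0.1975, 0.0000, 0.0000, 0.0000, 0.0000, 0.0000]  mean=-2.9983  Neff=3.7990  idx=[0, 0, 1, 1, 2, 2, 2, 3, 3]
step 2: w=[0.0000, 0.0000, 0.0000, 0.0000, 0.0008, 0.0008, 0.0008, 0.4987, 0.4987]  mean=-2.3912  Neff=2.0101  idx=[7, 7, 7, 7, 7, 8, 8, 8, 8]
step 3: w=[0.1111, 0.1111, 0.1111, 0.1111, 0.1111, 0.1111, 0.1111, 0.1111, 0.1111]  mean=-2.3900  Neff=9.0000  idx=[0, 1, 2, 3, 4, 5, 6, 7, 8]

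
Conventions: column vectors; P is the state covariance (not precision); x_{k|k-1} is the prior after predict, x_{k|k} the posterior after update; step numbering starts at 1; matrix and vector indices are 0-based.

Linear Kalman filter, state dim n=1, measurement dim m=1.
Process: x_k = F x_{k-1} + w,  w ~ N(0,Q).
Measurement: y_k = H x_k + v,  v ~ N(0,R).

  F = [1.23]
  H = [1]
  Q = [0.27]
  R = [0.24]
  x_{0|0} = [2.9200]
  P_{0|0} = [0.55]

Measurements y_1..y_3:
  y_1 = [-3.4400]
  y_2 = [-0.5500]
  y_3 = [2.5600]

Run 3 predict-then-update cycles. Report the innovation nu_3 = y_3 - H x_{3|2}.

step 1: x^-=[3.5916]  P^-=[1.1021]  S=[1.3421]  K=[0.8212]  nu=[-7.0316]  x^+=[-2.1826]  P^+=[0.1971]
step 2: x^-=[-2.6846]  P^-=[0.5682]  S=[0.8082]  K=[0.7030]  nu=[2.1346]  x^+=[-1.1839]  P^+=[0.1687]
step 3: x^-=[-1.4562]  P^-=[0.5253]  S=[0.7653]  K=[0.6864]  nu=[4.0162]  x^+=[1.3005]  P^+=[0.1647]

innov = [4.0162]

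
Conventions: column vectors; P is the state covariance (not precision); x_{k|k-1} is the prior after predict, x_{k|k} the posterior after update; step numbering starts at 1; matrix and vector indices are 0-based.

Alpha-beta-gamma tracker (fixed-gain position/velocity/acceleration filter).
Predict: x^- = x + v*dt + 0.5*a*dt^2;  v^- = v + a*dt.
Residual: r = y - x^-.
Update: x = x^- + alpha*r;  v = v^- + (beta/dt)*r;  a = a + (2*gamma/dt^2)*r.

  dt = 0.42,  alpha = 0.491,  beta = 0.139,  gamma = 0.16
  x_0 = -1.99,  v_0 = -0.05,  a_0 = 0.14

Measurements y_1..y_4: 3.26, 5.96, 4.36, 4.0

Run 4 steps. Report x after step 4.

step 1: x_pred=-1.9987  r=5.2587  x^+=0.5833  v^+=1.7492  a^+=9.6795
step 2: x_pred=2.1717  r=3.7883  x^+=4.0318  v^+=7.0683  a^+=16.5517
step 3: x_pred=8.4603  r=-4.1003  x^+=6.4471  v^+=12.6630  a^+=9.1135
step 4: x_pred=12.5693  r=-8.5693  x^+=8.3618  v^+=13.6546  a^+=-6.4318

x_post = 8.3618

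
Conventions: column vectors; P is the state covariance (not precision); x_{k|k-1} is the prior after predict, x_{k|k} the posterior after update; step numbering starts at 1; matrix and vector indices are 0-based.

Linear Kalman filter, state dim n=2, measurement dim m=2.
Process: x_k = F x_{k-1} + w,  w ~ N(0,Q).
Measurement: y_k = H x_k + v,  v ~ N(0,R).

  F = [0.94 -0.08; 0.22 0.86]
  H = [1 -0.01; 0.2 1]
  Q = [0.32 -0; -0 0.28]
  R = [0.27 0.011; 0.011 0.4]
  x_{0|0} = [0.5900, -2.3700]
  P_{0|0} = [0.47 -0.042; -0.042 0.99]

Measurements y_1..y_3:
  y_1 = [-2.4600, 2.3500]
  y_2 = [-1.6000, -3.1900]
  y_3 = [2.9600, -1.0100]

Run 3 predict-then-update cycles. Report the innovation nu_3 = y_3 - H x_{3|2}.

innov = [4.4529, 0.6880]

step 1: x^-=[0.7442, -1.9084]  P^-=[0.7479 -0.0041; -0.0041 1.0191]  S=[1.0181 0.1463; 0.1463 1.4473]  K=[0.7308 0.0266; -0.1168 0.7153]  nu=[-3.2233, 4.1096]  x^+=[-1.5020, 1.4079]  P^+=[0.1974 -0.0208; -0.0208 0.2890]
step 2: x^-=[-1.5245, 0.8804]  P^-=[0.4994 0.0045; 0.0045 0.4954]  S=[0.7694 0.1104; 0.1104 0.9172]  K=[0.6438 0.0363; -0.0796 0.5507]  nu=[-0.0667, -3.7655]  x^+=[-1.7041, -1.1880]  P^+=[0.1741 -0.0132; -0.0132 0.2221]
step 3: x^-=[-1.5068, -1.3966]  P^-=[0.4772 0.0103; 0.0103 0.4477]  S=[0.7471 0.1122; 0.1122 0.8709]  K=[0.6327 0.0399; -0.0712 0.5256]  nu=[4.4529, 0.6880]  x^+=[1.3379, -1.3520]  P^+=[0.1712 -0.0113; -0.0113 0.2117]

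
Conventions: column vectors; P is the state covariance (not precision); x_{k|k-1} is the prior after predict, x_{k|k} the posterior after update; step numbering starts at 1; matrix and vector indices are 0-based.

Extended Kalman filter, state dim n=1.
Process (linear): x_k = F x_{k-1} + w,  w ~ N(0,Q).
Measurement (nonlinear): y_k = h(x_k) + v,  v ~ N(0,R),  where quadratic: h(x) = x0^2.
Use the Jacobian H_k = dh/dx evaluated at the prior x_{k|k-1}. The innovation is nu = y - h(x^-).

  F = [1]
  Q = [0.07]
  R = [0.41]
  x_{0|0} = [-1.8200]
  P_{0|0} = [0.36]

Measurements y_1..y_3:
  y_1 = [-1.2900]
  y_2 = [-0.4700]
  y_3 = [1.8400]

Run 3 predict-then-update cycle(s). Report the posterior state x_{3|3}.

step 1: x^-=[-1.8200]  P^-=[0.4300]  H_jac=[-3.6400]  S=[6.1073]  K=[-0.2563]  nu=[-4.6024]  x^+=[-0.6405]  P^+=[0.0289]
step 2: x^-=[-0.6405]  P^-=[0.0989]  H_jac=[-1.2810]  S=[0.5722]  K=[-0.2213]  nu=[-0.8802]  x^+=[-0.4457]  P^+=[0.0708]
step 3: x^-=[-0.4457]  P^-=[0.1408]  H_jac=[-0.8914]  S=[0.5219]  K=[-0.2405]  nu=[1.6414]  x^+=[-0.8405]  P^+=[0.1106]

x_post = [-0.8405]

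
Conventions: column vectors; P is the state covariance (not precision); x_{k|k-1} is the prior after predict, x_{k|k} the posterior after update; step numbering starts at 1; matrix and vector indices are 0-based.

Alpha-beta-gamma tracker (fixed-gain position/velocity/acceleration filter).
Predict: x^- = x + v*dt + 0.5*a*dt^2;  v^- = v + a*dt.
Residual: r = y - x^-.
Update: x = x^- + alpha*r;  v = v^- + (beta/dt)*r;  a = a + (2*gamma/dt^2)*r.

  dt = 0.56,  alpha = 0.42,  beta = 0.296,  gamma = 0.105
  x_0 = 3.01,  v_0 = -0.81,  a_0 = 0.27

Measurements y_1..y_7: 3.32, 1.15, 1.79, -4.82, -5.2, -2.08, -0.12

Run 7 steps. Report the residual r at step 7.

step 1: x_pred=2.5987  r=0.7213  x^+=2.9017  v^+=-0.2776  a^+=0.7530
step 2: x_pred=2.8643  r=-1.7143  x^+=2.1443  v^+=-0.7620  a^+=-0.3950
step 3: x_pred=1.6556  r=0.1344  x^+=1.7121  v^+=-0.9122  a^+=-0.3050
step 4: x_pred=1.1534  r=-5.9734  x^+=-1.3554  v^+=-4.2404  a^+=-4.3051
step 5: x_pred=-4.4051  r=-0.7949  x^+=-4.7389  v^+=-7.0714  a^+=-4.8374
step 6: x_pred=-9.4574  r=7.3774  x^+=-6.3589  v^+=-5.8808  a^+=0.1028
step 7: x_pred=-9.6360  r=9.5160  x^+=-5.6393  v^+=-0.7933  a^+=6.4752

resid = 9.5160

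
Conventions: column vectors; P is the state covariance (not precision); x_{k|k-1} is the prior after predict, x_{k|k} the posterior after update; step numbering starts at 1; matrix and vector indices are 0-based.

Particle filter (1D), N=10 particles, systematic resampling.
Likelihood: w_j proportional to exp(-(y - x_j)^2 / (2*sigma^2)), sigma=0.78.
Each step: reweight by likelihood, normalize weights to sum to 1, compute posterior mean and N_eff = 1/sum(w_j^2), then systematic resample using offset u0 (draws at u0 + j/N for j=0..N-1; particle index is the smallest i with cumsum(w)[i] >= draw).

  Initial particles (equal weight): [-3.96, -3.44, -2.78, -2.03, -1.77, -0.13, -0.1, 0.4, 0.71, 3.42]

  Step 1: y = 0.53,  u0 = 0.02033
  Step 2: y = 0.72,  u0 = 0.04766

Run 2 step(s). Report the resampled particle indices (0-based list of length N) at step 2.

step 1: w=[0.0000, 0.0000, 0.0000, 0.0013, 0.0038, 0.2056, 0.2123, 0.2901, 0.2864, 0.0003]  mean=0.2629  Neff=3.9433  idx=[5, 5, 6, 6, 6, 7, 7, 8, 8, 8]
step 2: w=[0.0720, 0.0720, 0.0750, 0.0750, 0.0750, 0.1199, 0.1199, 0.1304, 0.1304, 0.1304]  mean=0.3324  Neff=9.3462  idx=[0, 2, 3, 4, 5, 6, 7, 8, 8, 9]

resampled_idx = [0, 2, 3, 4, 5, 6, 7, 8, 8, 9]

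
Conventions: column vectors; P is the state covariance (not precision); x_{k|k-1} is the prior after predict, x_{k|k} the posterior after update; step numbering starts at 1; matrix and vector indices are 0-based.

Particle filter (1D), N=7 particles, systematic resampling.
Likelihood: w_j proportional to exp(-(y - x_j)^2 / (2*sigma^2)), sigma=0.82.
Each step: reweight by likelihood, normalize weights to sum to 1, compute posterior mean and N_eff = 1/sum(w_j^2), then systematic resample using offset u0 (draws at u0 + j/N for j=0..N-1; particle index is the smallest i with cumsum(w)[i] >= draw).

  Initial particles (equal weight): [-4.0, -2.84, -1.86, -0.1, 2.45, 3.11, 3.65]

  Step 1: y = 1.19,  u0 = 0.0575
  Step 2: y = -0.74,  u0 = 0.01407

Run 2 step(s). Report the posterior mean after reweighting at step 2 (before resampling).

post_mean = -0.0982

step 1: w=[0.0000, 0.0000, 0.0015, 0.4306, 0.4558, 0.0957, 0.0165]  mean=1.4286  Neff=2.4842  idx=[3, 3, 3, 4, 4, 4, 5]
step 2: w=[0.3331, 0.3331, 0.3331, 0.0002, 0.0002, 0.0002, 0.0000]  mean=-0.0982  Neff=3.0043  idx=[0, 0, 0, 1, 1, 2, 2]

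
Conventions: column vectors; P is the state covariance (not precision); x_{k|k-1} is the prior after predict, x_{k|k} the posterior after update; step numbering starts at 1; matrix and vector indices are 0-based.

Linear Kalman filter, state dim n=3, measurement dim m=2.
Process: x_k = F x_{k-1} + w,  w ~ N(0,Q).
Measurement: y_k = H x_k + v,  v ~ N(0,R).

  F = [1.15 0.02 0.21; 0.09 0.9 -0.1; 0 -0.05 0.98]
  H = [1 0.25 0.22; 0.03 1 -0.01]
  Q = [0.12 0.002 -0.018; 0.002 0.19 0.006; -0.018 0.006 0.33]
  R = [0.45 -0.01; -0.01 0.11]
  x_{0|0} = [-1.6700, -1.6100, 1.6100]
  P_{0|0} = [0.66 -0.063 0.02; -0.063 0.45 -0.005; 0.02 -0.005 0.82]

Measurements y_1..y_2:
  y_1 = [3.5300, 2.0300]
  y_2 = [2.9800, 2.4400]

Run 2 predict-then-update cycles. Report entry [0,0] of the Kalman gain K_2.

K[0,0] = 0.5155

step 1: x^-=[-1.6146, -1.7603, 1.6583]  P^-=[1.0359 -0.0070 0.1764; -0.0070 0.5584 -0.0970; 0.1764 -0.0970 1.1191]  S=[1.6384 0.1295; 0.1295 0.6708]  K=[0.6623 -0.0946; 0.0021 0.8331; 0.2592 -0.2034]  nu=[5.2198, 3.8553]  x^+=[1.4782, 1.4624, 2.2272]  P^+=[0.3273 -0.0278 -0.0972; -0.0278 0.0923 -0.0121; -0.0972 -0.0121 0.9949]
step 2: x^-=[2.1969, 1.2265, 2.1095]  P^-=[0.5485 -0.0051 0.0786; -0.0051 0.2768 -0.1148; 0.0786 -0.1148 1.2870]  S=[1.0975 0.0424; 0.0424 0.3894]  K=[0.5155 -0.0291; 0.0078 0.7126; 0.3173 -0.3565]  nu=[0.0124, 1.1687]  x^+=[2.1693, 2.0594, 1.6968]  P^+=[0.2578 -0.0171 -0.0967; -0.0171 0.0785 -0.0281; -0.0967 -0.0281 1.1366]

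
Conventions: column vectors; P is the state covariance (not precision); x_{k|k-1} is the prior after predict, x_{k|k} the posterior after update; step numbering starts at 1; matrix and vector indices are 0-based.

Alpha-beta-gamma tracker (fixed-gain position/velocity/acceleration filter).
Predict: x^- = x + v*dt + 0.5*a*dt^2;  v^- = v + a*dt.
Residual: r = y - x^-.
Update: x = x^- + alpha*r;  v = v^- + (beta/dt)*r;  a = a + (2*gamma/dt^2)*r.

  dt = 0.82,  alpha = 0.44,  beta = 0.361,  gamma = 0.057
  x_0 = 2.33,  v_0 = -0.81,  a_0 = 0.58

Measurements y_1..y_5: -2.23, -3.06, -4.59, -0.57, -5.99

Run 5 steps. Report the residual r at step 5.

step 1: x_pred=1.8608  r=-4.0908  x^+=0.0608  v^+=-2.1353  a^+=-0.1136
step 2: x_pred=-1.7283  r=-1.3317  x^+=-2.3143  v^+=-2.8147  a^+=-0.3393
step 3: x_pred=-4.7364  r=0.1464  x^+=-4.6720  v^+=-3.0285  a^+=-0.3145
step 4: x_pred=-7.2611  r=6.6911  x^+=-4.3170  v^+=-0.3407  a^+=0.8199
step 5: x_pred=-4.3207  r=-1.6693  x^+=-5.0552  v^+=-0.4032  a^+=0.5369

resid = -1.6693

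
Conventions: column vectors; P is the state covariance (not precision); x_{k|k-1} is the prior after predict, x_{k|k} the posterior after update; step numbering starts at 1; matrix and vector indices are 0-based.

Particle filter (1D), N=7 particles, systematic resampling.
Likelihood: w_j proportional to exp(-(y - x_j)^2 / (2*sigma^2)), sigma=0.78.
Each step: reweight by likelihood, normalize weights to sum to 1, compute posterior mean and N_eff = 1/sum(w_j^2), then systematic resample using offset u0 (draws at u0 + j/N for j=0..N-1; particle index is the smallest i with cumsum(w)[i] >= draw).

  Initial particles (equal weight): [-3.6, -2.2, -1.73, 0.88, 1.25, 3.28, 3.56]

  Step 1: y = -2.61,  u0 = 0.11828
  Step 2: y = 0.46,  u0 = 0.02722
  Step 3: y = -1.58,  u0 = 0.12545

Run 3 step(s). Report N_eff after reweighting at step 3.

N_eff = 6.8916

step 1: w=[0.2419, 0.4715, 0.2865, 0.0000, 0.0000, 0.0000, 0.0000]  mean=-2.4040  Neff=2.7551  idx=[0, 1, 1, 1, 1, 2, 2]
step 2: w=[0.0000, 0.0588, 0.0588, 0.0588, 0.0588, 0.3825, 0.3825]  mean=-1.8405  Neff=3.2638  idx=[1, 3, 5, 5, 5, 6, 6]
step 3: w=[0.1145, 0.1145, 0.1542, 0.1542, 0.1542, 0.1542, 0.1542]  mean=-1.8377  Neff=6.8916  idx=[1, 2, 3, 4, 5, 5, 6]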